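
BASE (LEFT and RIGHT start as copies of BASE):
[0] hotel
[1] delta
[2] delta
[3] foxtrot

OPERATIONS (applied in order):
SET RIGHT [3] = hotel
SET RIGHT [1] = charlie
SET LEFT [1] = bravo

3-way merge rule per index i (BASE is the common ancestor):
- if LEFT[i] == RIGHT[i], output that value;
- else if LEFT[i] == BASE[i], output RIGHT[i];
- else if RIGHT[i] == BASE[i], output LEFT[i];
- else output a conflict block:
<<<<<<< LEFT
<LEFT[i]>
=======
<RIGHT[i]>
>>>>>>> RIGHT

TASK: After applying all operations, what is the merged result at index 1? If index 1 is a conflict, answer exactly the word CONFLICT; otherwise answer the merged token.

Answer: CONFLICT

Derivation:
Final LEFT:  [hotel, bravo, delta, foxtrot]
Final RIGHT: [hotel, charlie, delta, hotel]
i=0: L=hotel R=hotel -> agree -> hotel
i=1: BASE=delta L=bravo R=charlie all differ -> CONFLICT
i=2: L=delta R=delta -> agree -> delta
i=3: L=foxtrot=BASE, R=hotel -> take RIGHT -> hotel
Index 1 -> CONFLICT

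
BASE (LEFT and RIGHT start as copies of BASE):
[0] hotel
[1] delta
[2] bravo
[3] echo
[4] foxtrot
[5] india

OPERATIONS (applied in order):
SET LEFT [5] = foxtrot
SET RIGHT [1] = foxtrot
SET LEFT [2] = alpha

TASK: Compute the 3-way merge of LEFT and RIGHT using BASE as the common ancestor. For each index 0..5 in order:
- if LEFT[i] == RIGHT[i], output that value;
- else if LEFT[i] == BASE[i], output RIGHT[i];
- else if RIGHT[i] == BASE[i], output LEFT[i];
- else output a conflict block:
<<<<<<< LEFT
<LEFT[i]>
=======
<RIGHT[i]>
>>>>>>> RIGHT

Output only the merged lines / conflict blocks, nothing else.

Answer: hotel
foxtrot
alpha
echo
foxtrot
foxtrot

Derivation:
Final LEFT:  [hotel, delta, alpha, echo, foxtrot, foxtrot]
Final RIGHT: [hotel, foxtrot, bravo, echo, foxtrot, india]
i=0: L=hotel R=hotel -> agree -> hotel
i=1: L=delta=BASE, R=foxtrot -> take RIGHT -> foxtrot
i=2: L=alpha, R=bravo=BASE -> take LEFT -> alpha
i=3: L=echo R=echo -> agree -> echo
i=4: L=foxtrot R=foxtrot -> agree -> foxtrot
i=5: L=foxtrot, R=india=BASE -> take LEFT -> foxtrot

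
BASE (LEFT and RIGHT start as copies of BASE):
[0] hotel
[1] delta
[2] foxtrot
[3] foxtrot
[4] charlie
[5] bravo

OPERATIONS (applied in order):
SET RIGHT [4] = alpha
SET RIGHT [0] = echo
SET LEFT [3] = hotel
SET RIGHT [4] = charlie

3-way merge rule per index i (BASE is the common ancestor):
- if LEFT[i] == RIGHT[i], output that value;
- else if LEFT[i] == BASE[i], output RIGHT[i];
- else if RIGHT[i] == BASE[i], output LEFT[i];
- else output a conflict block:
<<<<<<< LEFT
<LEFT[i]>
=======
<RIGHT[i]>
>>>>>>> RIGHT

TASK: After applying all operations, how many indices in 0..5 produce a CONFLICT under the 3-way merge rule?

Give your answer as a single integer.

Final LEFT:  [hotel, delta, foxtrot, hotel, charlie, bravo]
Final RIGHT: [echo, delta, foxtrot, foxtrot, charlie, bravo]
i=0: L=hotel=BASE, R=echo -> take RIGHT -> echo
i=1: L=delta R=delta -> agree -> delta
i=2: L=foxtrot R=foxtrot -> agree -> foxtrot
i=3: L=hotel, R=foxtrot=BASE -> take LEFT -> hotel
i=4: L=charlie R=charlie -> agree -> charlie
i=5: L=bravo R=bravo -> agree -> bravo
Conflict count: 0

Answer: 0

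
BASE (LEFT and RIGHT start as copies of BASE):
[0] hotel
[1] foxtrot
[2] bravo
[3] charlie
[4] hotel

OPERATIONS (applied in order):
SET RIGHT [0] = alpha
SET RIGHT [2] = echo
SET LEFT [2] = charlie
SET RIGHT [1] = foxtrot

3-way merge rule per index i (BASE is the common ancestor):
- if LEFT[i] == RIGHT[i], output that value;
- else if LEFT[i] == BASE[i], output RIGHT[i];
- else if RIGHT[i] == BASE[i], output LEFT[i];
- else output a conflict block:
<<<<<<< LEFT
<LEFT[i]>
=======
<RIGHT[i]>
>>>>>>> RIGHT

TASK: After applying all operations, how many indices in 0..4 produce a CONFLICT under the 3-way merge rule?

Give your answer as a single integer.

Answer: 1

Derivation:
Final LEFT:  [hotel, foxtrot, charlie, charlie, hotel]
Final RIGHT: [alpha, foxtrot, echo, charlie, hotel]
i=0: L=hotel=BASE, R=alpha -> take RIGHT -> alpha
i=1: L=foxtrot R=foxtrot -> agree -> foxtrot
i=2: BASE=bravo L=charlie R=echo all differ -> CONFLICT
i=3: L=charlie R=charlie -> agree -> charlie
i=4: L=hotel R=hotel -> agree -> hotel
Conflict count: 1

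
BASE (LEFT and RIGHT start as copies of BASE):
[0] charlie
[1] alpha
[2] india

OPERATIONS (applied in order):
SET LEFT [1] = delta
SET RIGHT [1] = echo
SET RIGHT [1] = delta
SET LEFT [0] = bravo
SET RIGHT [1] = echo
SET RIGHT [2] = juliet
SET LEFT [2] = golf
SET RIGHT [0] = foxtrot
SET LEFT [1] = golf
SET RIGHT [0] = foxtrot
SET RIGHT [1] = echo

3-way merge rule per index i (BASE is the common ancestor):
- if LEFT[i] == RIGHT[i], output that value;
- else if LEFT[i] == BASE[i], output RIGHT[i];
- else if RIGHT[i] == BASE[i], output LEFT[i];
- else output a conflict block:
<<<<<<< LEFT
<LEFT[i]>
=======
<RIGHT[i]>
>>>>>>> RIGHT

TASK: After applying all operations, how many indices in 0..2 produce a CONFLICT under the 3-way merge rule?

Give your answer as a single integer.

Answer: 3

Derivation:
Final LEFT:  [bravo, golf, golf]
Final RIGHT: [foxtrot, echo, juliet]
i=0: BASE=charlie L=bravo R=foxtrot all differ -> CONFLICT
i=1: BASE=alpha L=golf R=echo all differ -> CONFLICT
i=2: BASE=india L=golf R=juliet all differ -> CONFLICT
Conflict count: 3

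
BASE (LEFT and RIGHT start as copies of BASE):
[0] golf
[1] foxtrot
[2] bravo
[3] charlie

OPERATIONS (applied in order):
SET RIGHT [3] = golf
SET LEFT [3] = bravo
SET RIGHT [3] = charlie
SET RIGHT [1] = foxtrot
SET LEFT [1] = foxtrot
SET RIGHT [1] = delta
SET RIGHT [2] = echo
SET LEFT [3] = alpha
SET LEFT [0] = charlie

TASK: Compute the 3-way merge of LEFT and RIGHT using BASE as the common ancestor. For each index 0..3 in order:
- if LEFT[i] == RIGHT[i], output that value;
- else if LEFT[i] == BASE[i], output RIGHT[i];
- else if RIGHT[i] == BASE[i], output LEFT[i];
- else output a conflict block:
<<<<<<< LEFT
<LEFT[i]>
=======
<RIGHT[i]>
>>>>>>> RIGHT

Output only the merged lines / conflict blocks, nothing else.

Answer: charlie
delta
echo
alpha

Derivation:
Final LEFT:  [charlie, foxtrot, bravo, alpha]
Final RIGHT: [golf, delta, echo, charlie]
i=0: L=charlie, R=golf=BASE -> take LEFT -> charlie
i=1: L=foxtrot=BASE, R=delta -> take RIGHT -> delta
i=2: L=bravo=BASE, R=echo -> take RIGHT -> echo
i=3: L=alpha, R=charlie=BASE -> take LEFT -> alpha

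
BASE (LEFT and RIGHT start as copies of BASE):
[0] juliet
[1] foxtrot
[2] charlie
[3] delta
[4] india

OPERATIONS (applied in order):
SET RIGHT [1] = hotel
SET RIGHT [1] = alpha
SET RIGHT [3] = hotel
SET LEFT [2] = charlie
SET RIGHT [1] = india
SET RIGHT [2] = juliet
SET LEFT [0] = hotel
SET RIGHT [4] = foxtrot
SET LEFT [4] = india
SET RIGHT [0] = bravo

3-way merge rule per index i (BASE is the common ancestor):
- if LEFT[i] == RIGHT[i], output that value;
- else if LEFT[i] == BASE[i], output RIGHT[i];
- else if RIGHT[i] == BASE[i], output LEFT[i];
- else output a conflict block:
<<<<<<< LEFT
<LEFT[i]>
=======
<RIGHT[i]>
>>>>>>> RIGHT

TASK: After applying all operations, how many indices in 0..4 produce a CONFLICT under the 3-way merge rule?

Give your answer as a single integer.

Final LEFT:  [hotel, foxtrot, charlie, delta, india]
Final RIGHT: [bravo, india, juliet, hotel, foxtrot]
i=0: BASE=juliet L=hotel R=bravo all differ -> CONFLICT
i=1: L=foxtrot=BASE, R=india -> take RIGHT -> india
i=2: L=charlie=BASE, R=juliet -> take RIGHT -> juliet
i=3: L=delta=BASE, R=hotel -> take RIGHT -> hotel
i=4: L=india=BASE, R=foxtrot -> take RIGHT -> foxtrot
Conflict count: 1

Answer: 1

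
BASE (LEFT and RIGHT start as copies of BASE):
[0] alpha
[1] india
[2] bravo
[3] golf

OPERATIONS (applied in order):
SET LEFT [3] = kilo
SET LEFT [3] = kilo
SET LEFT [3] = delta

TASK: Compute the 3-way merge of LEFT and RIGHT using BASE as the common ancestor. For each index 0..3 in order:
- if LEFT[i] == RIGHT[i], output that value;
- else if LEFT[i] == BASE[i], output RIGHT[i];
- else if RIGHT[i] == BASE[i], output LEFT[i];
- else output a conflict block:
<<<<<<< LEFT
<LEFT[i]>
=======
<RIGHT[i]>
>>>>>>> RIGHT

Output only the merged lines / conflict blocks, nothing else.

Final LEFT:  [alpha, india, bravo, delta]
Final RIGHT: [alpha, india, bravo, golf]
i=0: L=alpha R=alpha -> agree -> alpha
i=1: L=india R=india -> agree -> india
i=2: L=bravo R=bravo -> agree -> bravo
i=3: L=delta, R=golf=BASE -> take LEFT -> delta

Answer: alpha
india
bravo
delta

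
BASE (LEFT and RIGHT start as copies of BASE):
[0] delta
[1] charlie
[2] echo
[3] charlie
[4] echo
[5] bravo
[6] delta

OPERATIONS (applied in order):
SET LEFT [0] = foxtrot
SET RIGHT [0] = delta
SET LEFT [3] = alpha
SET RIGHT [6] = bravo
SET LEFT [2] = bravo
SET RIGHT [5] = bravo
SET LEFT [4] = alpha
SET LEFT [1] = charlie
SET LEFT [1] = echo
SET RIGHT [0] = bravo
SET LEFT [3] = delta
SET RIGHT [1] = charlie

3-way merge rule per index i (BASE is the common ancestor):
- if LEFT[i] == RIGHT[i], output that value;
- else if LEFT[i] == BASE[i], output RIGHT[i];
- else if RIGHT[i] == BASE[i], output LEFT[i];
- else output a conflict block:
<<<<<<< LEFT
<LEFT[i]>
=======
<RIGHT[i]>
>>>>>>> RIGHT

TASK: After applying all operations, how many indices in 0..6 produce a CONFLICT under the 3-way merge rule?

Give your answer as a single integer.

Answer: 1

Derivation:
Final LEFT:  [foxtrot, echo, bravo, delta, alpha, bravo, delta]
Final RIGHT: [bravo, charlie, echo, charlie, echo, bravo, bravo]
i=0: BASE=delta L=foxtrot R=bravo all differ -> CONFLICT
i=1: L=echo, R=charlie=BASE -> take LEFT -> echo
i=2: L=bravo, R=echo=BASE -> take LEFT -> bravo
i=3: L=delta, R=charlie=BASE -> take LEFT -> delta
i=4: L=alpha, R=echo=BASE -> take LEFT -> alpha
i=5: L=bravo R=bravo -> agree -> bravo
i=6: L=delta=BASE, R=bravo -> take RIGHT -> bravo
Conflict count: 1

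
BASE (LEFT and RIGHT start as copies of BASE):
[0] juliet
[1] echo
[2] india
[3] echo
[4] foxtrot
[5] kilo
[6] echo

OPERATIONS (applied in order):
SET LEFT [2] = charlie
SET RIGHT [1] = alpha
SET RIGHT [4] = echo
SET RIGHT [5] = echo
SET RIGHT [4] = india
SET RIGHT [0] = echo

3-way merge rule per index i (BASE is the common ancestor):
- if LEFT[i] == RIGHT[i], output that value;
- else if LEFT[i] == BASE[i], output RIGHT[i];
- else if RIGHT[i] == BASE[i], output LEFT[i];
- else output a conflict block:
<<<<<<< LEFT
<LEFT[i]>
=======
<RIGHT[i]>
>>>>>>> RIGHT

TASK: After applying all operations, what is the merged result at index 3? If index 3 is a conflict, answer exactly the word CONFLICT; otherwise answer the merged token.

Final LEFT:  [juliet, echo, charlie, echo, foxtrot, kilo, echo]
Final RIGHT: [echo, alpha, india, echo, india, echo, echo]
i=0: L=juliet=BASE, R=echo -> take RIGHT -> echo
i=1: L=echo=BASE, R=alpha -> take RIGHT -> alpha
i=2: L=charlie, R=india=BASE -> take LEFT -> charlie
i=3: L=echo R=echo -> agree -> echo
i=4: L=foxtrot=BASE, R=india -> take RIGHT -> india
i=5: L=kilo=BASE, R=echo -> take RIGHT -> echo
i=6: L=echo R=echo -> agree -> echo
Index 3 -> echo

Answer: echo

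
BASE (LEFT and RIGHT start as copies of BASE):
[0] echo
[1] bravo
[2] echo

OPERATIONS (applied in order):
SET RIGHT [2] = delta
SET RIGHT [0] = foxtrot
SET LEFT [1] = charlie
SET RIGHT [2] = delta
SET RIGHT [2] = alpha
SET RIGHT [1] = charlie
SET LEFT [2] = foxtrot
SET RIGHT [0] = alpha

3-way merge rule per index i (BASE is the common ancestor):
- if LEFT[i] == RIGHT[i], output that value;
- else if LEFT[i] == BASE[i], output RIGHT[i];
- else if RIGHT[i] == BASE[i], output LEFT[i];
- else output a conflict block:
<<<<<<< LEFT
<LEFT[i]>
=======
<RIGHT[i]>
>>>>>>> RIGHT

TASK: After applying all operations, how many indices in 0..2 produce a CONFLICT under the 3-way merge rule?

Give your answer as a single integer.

Final LEFT:  [echo, charlie, foxtrot]
Final RIGHT: [alpha, charlie, alpha]
i=0: L=echo=BASE, R=alpha -> take RIGHT -> alpha
i=1: L=charlie R=charlie -> agree -> charlie
i=2: BASE=echo L=foxtrot R=alpha all differ -> CONFLICT
Conflict count: 1

Answer: 1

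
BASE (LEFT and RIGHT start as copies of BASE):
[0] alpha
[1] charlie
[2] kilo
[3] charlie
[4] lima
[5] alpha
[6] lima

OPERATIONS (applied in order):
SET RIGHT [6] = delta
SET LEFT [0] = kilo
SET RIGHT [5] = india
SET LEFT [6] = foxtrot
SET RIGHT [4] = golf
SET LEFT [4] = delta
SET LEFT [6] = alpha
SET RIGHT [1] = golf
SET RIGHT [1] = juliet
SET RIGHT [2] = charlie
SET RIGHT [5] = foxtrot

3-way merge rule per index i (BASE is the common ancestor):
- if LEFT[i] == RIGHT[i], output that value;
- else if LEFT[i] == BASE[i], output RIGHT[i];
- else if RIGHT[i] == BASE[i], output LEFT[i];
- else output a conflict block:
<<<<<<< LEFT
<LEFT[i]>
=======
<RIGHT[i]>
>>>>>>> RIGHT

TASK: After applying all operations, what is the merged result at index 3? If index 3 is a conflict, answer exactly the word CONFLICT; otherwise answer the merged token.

Final LEFT:  [kilo, charlie, kilo, charlie, delta, alpha, alpha]
Final RIGHT: [alpha, juliet, charlie, charlie, golf, foxtrot, delta]
i=0: L=kilo, R=alpha=BASE -> take LEFT -> kilo
i=1: L=charlie=BASE, R=juliet -> take RIGHT -> juliet
i=2: L=kilo=BASE, R=charlie -> take RIGHT -> charlie
i=3: L=charlie R=charlie -> agree -> charlie
i=4: BASE=lima L=delta R=golf all differ -> CONFLICT
i=5: L=alpha=BASE, R=foxtrot -> take RIGHT -> foxtrot
i=6: BASE=lima L=alpha R=delta all differ -> CONFLICT
Index 3 -> charlie

Answer: charlie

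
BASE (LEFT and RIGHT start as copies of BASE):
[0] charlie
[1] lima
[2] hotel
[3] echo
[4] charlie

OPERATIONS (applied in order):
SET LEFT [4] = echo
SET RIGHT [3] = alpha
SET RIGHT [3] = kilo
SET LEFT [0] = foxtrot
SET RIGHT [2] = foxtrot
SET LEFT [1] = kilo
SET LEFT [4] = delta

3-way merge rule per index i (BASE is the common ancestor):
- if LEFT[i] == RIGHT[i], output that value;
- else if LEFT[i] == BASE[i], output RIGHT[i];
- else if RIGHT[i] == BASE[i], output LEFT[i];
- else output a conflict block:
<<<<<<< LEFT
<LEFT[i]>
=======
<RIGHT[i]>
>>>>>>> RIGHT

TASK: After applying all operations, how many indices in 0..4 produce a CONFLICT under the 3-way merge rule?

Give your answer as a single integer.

Answer: 0

Derivation:
Final LEFT:  [foxtrot, kilo, hotel, echo, delta]
Final RIGHT: [charlie, lima, foxtrot, kilo, charlie]
i=0: L=foxtrot, R=charlie=BASE -> take LEFT -> foxtrot
i=1: L=kilo, R=lima=BASE -> take LEFT -> kilo
i=2: L=hotel=BASE, R=foxtrot -> take RIGHT -> foxtrot
i=3: L=echo=BASE, R=kilo -> take RIGHT -> kilo
i=4: L=delta, R=charlie=BASE -> take LEFT -> delta
Conflict count: 0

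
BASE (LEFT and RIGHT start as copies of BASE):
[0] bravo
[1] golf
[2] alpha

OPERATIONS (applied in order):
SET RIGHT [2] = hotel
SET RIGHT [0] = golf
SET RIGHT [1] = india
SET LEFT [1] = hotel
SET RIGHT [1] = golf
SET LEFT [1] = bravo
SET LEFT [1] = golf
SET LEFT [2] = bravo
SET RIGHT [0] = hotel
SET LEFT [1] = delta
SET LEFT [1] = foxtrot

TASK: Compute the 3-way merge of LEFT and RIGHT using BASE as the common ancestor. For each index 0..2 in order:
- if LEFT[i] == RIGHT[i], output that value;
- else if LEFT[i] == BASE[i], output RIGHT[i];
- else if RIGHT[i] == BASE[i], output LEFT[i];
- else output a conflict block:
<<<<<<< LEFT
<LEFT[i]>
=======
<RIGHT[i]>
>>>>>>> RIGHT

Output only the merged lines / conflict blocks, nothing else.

Final LEFT:  [bravo, foxtrot, bravo]
Final RIGHT: [hotel, golf, hotel]
i=0: L=bravo=BASE, R=hotel -> take RIGHT -> hotel
i=1: L=foxtrot, R=golf=BASE -> take LEFT -> foxtrot
i=2: BASE=alpha L=bravo R=hotel all differ -> CONFLICT

Answer: hotel
foxtrot
<<<<<<< LEFT
bravo
=======
hotel
>>>>>>> RIGHT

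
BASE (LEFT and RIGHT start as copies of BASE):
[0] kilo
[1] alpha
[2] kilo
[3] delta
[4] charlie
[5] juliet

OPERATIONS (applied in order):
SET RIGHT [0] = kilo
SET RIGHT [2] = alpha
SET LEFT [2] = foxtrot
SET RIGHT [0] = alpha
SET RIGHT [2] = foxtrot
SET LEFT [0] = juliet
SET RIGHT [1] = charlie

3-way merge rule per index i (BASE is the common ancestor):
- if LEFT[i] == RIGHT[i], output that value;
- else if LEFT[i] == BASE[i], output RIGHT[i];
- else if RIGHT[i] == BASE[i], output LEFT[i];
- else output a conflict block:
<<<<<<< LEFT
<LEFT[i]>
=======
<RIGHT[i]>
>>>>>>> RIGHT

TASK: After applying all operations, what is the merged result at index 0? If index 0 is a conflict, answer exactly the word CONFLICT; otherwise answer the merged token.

Final LEFT:  [juliet, alpha, foxtrot, delta, charlie, juliet]
Final RIGHT: [alpha, charlie, foxtrot, delta, charlie, juliet]
i=0: BASE=kilo L=juliet R=alpha all differ -> CONFLICT
i=1: L=alpha=BASE, R=charlie -> take RIGHT -> charlie
i=2: L=foxtrot R=foxtrot -> agree -> foxtrot
i=3: L=delta R=delta -> agree -> delta
i=4: L=charlie R=charlie -> agree -> charlie
i=5: L=juliet R=juliet -> agree -> juliet
Index 0 -> CONFLICT

Answer: CONFLICT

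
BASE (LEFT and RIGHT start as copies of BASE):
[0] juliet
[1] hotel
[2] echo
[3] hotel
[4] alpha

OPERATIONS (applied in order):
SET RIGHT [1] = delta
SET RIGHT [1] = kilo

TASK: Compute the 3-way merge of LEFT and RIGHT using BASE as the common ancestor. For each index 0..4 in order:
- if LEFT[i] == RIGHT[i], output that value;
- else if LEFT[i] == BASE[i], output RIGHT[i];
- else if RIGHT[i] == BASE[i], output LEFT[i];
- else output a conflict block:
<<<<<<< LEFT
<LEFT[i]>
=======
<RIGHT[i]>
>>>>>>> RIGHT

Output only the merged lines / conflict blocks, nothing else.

Final LEFT:  [juliet, hotel, echo, hotel, alpha]
Final RIGHT: [juliet, kilo, echo, hotel, alpha]
i=0: L=juliet R=juliet -> agree -> juliet
i=1: L=hotel=BASE, R=kilo -> take RIGHT -> kilo
i=2: L=echo R=echo -> agree -> echo
i=3: L=hotel R=hotel -> agree -> hotel
i=4: L=alpha R=alpha -> agree -> alpha

Answer: juliet
kilo
echo
hotel
alpha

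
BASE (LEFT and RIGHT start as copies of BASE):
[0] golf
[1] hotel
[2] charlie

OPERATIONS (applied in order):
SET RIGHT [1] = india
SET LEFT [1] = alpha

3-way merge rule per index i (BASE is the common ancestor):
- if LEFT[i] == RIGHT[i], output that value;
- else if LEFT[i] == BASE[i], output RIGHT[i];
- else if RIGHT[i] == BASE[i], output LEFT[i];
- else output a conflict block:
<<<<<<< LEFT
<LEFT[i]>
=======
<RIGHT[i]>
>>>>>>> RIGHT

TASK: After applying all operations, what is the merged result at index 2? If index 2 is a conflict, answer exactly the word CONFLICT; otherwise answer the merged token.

Answer: charlie

Derivation:
Final LEFT:  [golf, alpha, charlie]
Final RIGHT: [golf, india, charlie]
i=0: L=golf R=golf -> agree -> golf
i=1: BASE=hotel L=alpha R=india all differ -> CONFLICT
i=2: L=charlie R=charlie -> agree -> charlie
Index 2 -> charlie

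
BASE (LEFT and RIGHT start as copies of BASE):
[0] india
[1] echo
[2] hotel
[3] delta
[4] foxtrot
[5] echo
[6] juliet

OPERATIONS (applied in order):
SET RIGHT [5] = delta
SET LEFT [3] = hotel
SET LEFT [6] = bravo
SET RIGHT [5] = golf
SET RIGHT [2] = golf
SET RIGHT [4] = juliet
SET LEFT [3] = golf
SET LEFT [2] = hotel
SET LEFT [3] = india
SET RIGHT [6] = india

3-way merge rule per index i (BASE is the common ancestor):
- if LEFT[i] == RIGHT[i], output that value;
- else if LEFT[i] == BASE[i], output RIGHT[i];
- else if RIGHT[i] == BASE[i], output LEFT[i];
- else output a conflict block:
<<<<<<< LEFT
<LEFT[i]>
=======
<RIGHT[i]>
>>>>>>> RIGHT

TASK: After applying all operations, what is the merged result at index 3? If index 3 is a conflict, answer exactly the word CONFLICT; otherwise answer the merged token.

Answer: india

Derivation:
Final LEFT:  [india, echo, hotel, india, foxtrot, echo, bravo]
Final RIGHT: [india, echo, golf, delta, juliet, golf, india]
i=0: L=india R=india -> agree -> india
i=1: L=echo R=echo -> agree -> echo
i=2: L=hotel=BASE, R=golf -> take RIGHT -> golf
i=3: L=india, R=delta=BASE -> take LEFT -> india
i=4: L=foxtrot=BASE, R=juliet -> take RIGHT -> juliet
i=5: L=echo=BASE, R=golf -> take RIGHT -> golf
i=6: BASE=juliet L=bravo R=india all differ -> CONFLICT
Index 3 -> india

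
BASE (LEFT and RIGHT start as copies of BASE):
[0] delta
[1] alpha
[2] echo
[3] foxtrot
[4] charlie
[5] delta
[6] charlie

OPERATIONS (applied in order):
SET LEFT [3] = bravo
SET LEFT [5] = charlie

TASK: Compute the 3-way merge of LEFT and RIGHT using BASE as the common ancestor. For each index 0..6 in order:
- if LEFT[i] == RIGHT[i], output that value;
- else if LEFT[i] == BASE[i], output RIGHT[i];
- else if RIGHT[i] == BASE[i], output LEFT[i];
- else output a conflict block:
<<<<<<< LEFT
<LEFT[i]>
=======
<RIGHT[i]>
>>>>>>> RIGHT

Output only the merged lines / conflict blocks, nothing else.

Answer: delta
alpha
echo
bravo
charlie
charlie
charlie

Derivation:
Final LEFT:  [delta, alpha, echo, bravo, charlie, charlie, charlie]
Final RIGHT: [delta, alpha, echo, foxtrot, charlie, delta, charlie]
i=0: L=delta R=delta -> agree -> delta
i=1: L=alpha R=alpha -> agree -> alpha
i=2: L=echo R=echo -> agree -> echo
i=3: L=bravo, R=foxtrot=BASE -> take LEFT -> bravo
i=4: L=charlie R=charlie -> agree -> charlie
i=5: L=charlie, R=delta=BASE -> take LEFT -> charlie
i=6: L=charlie R=charlie -> agree -> charlie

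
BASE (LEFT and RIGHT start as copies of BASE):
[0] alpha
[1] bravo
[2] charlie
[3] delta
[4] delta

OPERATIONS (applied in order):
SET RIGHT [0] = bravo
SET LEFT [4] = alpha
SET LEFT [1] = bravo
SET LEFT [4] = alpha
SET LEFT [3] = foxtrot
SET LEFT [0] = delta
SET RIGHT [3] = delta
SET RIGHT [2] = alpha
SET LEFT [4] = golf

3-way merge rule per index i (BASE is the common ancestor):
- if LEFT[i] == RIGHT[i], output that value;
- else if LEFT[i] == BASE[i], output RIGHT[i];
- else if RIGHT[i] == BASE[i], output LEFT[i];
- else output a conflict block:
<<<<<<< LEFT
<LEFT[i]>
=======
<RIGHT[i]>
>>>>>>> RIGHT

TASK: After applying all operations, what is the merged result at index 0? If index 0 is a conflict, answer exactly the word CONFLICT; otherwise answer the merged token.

Final LEFT:  [delta, bravo, charlie, foxtrot, golf]
Final RIGHT: [bravo, bravo, alpha, delta, delta]
i=0: BASE=alpha L=delta R=bravo all differ -> CONFLICT
i=1: L=bravo R=bravo -> agree -> bravo
i=2: L=charlie=BASE, R=alpha -> take RIGHT -> alpha
i=3: L=foxtrot, R=delta=BASE -> take LEFT -> foxtrot
i=4: L=golf, R=delta=BASE -> take LEFT -> golf
Index 0 -> CONFLICT

Answer: CONFLICT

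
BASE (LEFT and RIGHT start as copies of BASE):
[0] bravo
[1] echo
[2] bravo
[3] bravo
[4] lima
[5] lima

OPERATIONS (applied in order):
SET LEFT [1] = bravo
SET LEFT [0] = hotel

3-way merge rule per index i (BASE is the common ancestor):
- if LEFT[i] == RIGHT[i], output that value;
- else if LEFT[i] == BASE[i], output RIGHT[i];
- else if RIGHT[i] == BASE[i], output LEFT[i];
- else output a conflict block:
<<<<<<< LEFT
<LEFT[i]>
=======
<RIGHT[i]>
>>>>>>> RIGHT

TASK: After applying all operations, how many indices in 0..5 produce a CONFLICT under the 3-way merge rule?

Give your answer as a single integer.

Answer: 0

Derivation:
Final LEFT:  [hotel, bravo, bravo, bravo, lima, lima]
Final RIGHT: [bravo, echo, bravo, bravo, lima, lima]
i=0: L=hotel, R=bravo=BASE -> take LEFT -> hotel
i=1: L=bravo, R=echo=BASE -> take LEFT -> bravo
i=2: L=bravo R=bravo -> agree -> bravo
i=3: L=bravo R=bravo -> agree -> bravo
i=4: L=lima R=lima -> agree -> lima
i=5: L=lima R=lima -> agree -> lima
Conflict count: 0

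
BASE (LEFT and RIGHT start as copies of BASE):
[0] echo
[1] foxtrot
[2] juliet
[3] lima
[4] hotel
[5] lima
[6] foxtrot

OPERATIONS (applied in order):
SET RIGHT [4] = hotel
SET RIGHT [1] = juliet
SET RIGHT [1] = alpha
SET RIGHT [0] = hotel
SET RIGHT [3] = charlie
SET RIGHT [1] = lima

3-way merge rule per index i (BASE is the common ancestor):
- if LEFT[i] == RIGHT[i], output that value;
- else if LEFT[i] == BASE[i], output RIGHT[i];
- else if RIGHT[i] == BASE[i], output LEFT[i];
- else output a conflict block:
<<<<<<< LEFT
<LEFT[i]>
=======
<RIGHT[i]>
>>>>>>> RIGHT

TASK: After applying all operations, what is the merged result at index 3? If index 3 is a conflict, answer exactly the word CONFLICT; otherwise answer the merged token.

Final LEFT:  [echo, foxtrot, juliet, lima, hotel, lima, foxtrot]
Final RIGHT: [hotel, lima, juliet, charlie, hotel, lima, foxtrot]
i=0: L=echo=BASE, R=hotel -> take RIGHT -> hotel
i=1: L=foxtrot=BASE, R=lima -> take RIGHT -> lima
i=2: L=juliet R=juliet -> agree -> juliet
i=3: L=lima=BASE, R=charlie -> take RIGHT -> charlie
i=4: L=hotel R=hotel -> agree -> hotel
i=5: L=lima R=lima -> agree -> lima
i=6: L=foxtrot R=foxtrot -> agree -> foxtrot
Index 3 -> charlie

Answer: charlie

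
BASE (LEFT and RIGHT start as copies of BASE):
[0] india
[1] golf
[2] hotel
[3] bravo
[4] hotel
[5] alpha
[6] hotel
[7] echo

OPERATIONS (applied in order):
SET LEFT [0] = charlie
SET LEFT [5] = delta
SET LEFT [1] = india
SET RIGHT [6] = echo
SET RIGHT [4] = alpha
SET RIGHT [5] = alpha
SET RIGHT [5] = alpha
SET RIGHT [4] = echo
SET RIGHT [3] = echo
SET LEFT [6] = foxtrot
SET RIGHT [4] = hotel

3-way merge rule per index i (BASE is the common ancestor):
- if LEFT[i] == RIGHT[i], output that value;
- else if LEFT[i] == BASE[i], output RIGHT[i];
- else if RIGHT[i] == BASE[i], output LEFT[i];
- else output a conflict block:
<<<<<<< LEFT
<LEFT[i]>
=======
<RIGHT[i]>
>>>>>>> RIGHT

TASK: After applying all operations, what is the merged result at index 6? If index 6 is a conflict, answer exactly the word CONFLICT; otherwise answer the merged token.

Answer: CONFLICT

Derivation:
Final LEFT:  [charlie, india, hotel, bravo, hotel, delta, foxtrot, echo]
Final RIGHT: [india, golf, hotel, echo, hotel, alpha, echo, echo]
i=0: L=charlie, R=india=BASE -> take LEFT -> charlie
i=1: L=india, R=golf=BASE -> take LEFT -> india
i=2: L=hotel R=hotel -> agree -> hotel
i=3: L=bravo=BASE, R=echo -> take RIGHT -> echo
i=4: L=hotel R=hotel -> agree -> hotel
i=5: L=delta, R=alpha=BASE -> take LEFT -> delta
i=6: BASE=hotel L=foxtrot R=echo all differ -> CONFLICT
i=7: L=echo R=echo -> agree -> echo
Index 6 -> CONFLICT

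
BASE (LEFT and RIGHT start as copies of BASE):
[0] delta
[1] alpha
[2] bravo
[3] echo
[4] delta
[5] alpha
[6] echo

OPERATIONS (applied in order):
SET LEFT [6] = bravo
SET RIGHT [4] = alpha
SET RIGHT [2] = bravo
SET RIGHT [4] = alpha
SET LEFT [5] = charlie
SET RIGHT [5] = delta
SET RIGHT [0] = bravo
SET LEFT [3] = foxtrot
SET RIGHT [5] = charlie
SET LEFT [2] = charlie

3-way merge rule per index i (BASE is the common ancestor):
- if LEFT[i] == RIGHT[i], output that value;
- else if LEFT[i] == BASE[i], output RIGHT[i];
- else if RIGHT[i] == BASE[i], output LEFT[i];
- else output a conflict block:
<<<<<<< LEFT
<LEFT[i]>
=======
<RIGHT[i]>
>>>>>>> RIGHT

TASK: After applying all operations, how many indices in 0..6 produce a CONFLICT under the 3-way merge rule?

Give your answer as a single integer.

Answer: 0

Derivation:
Final LEFT:  [delta, alpha, charlie, foxtrot, delta, charlie, bravo]
Final RIGHT: [bravo, alpha, bravo, echo, alpha, charlie, echo]
i=0: L=delta=BASE, R=bravo -> take RIGHT -> bravo
i=1: L=alpha R=alpha -> agree -> alpha
i=2: L=charlie, R=bravo=BASE -> take LEFT -> charlie
i=3: L=foxtrot, R=echo=BASE -> take LEFT -> foxtrot
i=4: L=delta=BASE, R=alpha -> take RIGHT -> alpha
i=5: L=charlie R=charlie -> agree -> charlie
i=6: L=bravo, R=echo=BASE -> take LEFT -> bravo
Conflict count: 0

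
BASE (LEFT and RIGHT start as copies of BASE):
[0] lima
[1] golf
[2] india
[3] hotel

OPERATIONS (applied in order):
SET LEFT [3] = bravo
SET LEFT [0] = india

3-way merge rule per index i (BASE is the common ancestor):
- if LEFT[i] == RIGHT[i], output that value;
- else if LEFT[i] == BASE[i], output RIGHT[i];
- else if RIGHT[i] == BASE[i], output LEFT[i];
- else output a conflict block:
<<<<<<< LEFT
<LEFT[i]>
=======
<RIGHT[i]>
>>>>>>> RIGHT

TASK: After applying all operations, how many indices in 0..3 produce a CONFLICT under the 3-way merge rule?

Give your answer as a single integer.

Final LEFT:  [india, golf, india, bravo]
Final RIGHT: [lima, golf, india, hotel]
i=0: L=india, R=lima=BASE -> take LEFT -> india
i=1: L=golf R=golf -> agree -> golf
i=2: L=india R=india -> agree -> india
i=3: L=bravo, R=hotel=BASE -> take LEFT -> bravo
Conflict count: 0

Answer: 0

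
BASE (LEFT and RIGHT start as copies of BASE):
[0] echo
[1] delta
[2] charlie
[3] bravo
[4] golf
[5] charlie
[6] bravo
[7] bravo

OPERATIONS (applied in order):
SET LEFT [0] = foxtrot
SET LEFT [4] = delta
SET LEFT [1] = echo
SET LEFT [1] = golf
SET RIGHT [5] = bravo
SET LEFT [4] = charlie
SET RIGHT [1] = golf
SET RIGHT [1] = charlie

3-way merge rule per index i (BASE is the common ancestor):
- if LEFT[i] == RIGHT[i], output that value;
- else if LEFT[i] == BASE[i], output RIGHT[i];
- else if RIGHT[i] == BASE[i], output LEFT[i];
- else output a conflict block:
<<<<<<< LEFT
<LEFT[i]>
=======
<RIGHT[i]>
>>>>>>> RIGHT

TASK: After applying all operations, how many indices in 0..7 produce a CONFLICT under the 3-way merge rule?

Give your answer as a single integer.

Final LEFT:  [foxtrot, golf, charlie, bravo, charlie, charlie, bravo, bravo]
Final RIGHT: [echo, charlie, charlie, bravo, golf, bravo, bravo, bravo]
i=0: L=foxtrot, R=echo=BASE -> take LEFT -> foxtrot
i=1: BASE=delta L=golf R=charlie all differ -> CONFLICT
i=2: L=charlie R=charlie -> agree -> charlie
i=3: L=bravo R=bravo -> agree -> bravo
i=4: L=charlie, R=golf=BASE -> take LEFT -> charlie
i=5: L=charlie=BASE, R=bravo -> take RIGHT -> bravo
i=6: L=bravo R=bravo -> agree -> bravo
i=7: L=bravo R=bravo -> agree -> bravo
Conflict count: 1

Answer: 1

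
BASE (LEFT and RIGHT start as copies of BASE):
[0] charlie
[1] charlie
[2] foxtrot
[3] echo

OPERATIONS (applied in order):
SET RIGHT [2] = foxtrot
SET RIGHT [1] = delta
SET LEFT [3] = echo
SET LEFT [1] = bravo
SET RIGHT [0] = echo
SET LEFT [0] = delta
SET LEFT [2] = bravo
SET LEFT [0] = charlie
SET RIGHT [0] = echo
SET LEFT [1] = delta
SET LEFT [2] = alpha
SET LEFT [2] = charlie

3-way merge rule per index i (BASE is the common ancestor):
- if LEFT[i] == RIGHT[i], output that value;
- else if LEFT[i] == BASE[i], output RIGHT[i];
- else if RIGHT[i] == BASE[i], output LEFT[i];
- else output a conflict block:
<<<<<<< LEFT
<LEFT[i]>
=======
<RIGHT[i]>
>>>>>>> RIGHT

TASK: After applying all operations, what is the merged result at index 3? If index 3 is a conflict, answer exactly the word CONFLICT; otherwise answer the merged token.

Answer: echo

Derivation:
Final LEFT:  [charlie, delta, charlie, echo]
Final RIGHT: [echo, delta, foxtrot, echo]
i=0: L=charlie=BASE, R=echo -> take RIGHT -> echo
i=1: L=delta R=delta -> agree -> delta
i=2: L=charlie, R=foxtrot=BASE -> take LEFT -> charlie
i=3: L=echo R=echo -> agree -> echo
Index 3 -> echo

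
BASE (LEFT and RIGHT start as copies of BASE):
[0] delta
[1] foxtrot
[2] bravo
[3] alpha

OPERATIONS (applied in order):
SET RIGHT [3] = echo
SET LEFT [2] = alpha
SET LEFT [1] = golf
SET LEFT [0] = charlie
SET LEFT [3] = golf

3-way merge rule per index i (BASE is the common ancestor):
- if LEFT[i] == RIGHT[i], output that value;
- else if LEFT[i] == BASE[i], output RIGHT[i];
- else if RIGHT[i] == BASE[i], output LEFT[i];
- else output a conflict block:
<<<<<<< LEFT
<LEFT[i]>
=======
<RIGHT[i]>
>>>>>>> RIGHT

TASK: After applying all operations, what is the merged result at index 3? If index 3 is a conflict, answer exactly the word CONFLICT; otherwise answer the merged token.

Final LEFT:  [charlie, golf, alpha, golf]
Final RIGHT: [delta, foxtrot, bravo, echo]
i=0: L=charlie, R=delta=BASE -> take LEFT -> charlie
i=1: L=golf, R=foxtrot=BASE -> take LEFT -> golf
i=2: L=alpha, R=bravo=BASE -> take LEFT -> alpha
i=3: BASE=alpha L=golf R=echo all differ -> CONFLICT
Index 3 -> CONFLICT

Answer: CONFLICT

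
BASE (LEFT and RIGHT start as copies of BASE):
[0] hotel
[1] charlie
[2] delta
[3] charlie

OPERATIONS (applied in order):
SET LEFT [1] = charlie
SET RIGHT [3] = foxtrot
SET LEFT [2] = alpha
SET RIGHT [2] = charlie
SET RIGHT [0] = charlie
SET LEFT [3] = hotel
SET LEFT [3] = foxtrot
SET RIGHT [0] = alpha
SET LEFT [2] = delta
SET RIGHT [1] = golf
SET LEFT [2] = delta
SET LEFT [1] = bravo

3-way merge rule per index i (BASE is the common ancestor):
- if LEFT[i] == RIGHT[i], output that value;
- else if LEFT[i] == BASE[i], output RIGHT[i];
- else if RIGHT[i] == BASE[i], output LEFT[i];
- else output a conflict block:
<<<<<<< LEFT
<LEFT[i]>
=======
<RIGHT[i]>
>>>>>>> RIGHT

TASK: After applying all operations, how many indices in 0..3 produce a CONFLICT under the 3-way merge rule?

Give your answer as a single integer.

Final LEFT:  [hotel, bravo, delta, foxtrot]
Final RIGHT: [alpha, golf, charlie, foxtrot]
i=0: L=hotel=BASE, R=alpha -> take RIGHT -> alpha
i=1: BASE=charlie L=bravo R=golf all differ -> CONFLICT
i=2: L=delta=BASE, R=charlie -> take RIGHT -> charlie
i=3: L=foxtrot R=foxtrot -> agree -> foxtrot
Conflict count: 1

Answer: 1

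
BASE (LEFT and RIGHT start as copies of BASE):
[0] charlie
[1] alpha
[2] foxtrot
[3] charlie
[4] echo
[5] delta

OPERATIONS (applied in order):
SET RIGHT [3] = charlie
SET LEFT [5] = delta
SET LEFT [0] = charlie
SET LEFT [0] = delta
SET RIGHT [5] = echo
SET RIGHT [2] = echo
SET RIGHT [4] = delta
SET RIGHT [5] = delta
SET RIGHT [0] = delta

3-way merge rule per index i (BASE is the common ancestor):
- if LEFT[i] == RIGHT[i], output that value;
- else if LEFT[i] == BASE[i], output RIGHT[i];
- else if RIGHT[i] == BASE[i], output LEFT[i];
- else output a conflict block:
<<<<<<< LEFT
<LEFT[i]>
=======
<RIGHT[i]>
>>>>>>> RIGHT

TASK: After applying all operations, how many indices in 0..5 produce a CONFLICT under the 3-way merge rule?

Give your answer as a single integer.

Final LEFT:  [delta, alpha, foxtrot, charlie, echo, delta]
Final RIGHT: [delta, alpha, echo, charlie, delta, delta]
i=0: L=delta R=delta -> agree -> delta
i=1: L=alpha R=alpha -> agree -> alpha
i=2: L=foxtrot=BASE, R=echo -> take RIGHT -> echo
i=3: L=charlie R=charlie -> agree -> charlie
i=4: L=echo=BASE, R=delta -> take RIGHT -> delta
i=5: L=delta R=delta -> agree -> delta
Conflict count: 0

Answer: 0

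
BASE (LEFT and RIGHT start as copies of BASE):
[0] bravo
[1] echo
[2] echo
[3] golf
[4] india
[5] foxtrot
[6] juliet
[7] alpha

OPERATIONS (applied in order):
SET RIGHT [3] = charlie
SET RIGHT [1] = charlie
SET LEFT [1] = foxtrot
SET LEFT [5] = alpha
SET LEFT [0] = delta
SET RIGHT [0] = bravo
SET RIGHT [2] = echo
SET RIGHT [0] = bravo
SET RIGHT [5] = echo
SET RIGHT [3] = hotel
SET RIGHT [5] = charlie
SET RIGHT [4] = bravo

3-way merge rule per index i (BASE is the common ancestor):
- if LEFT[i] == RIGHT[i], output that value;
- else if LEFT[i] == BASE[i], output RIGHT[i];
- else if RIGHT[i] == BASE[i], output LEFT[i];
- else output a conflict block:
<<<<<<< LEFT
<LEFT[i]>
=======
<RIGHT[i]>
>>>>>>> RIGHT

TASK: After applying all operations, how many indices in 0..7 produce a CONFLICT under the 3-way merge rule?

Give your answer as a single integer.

Final LEFT:  [delta, foxtrot, echo, golf, india, alpha, juliet, alpha]
Final RIGHT: [bravo, charlie, echo, hotel, bravo, charlie, juliet, alpha]
i=0: L=delta, R=bravo=BASE -> take LEFT -> delta
i=1: BASE=echo L=foxtrot R=charlie all differ -> CONFLICT
i=2: L=echo R=echo -> agree -> echo
i=3: L=golf=BASE, R=hotel -> take RIGHT -> hotel
i=4: L=india=BASE, R=bravo -> take RIGHT -> bravo
i=5: BASE=foxtrot L=alpha R=charlie all differ -> CONFLICT
i=6: L=juliet R=juliet -> agree -> juliet
i=7: L=alpha R=alpha -> agree -> alpha
Conflict count: 2

Answer: 2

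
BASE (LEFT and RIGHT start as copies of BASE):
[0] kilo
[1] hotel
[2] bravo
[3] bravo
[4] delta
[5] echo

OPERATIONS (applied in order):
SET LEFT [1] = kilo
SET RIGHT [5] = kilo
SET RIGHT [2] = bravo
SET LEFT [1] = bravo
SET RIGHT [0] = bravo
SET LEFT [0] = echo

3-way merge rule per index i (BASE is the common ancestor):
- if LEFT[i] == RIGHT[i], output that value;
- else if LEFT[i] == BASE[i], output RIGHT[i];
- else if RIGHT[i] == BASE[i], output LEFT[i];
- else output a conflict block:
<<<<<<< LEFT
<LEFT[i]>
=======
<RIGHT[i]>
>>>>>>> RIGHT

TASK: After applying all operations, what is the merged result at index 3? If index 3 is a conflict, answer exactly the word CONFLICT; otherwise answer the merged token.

Final LEFT:  [echo, bravo, bravo, bravo, delta, echo]
Final RIGHT: [bravo, hotel, bravo, bravo, delta, kilo]
i=0: BASE=kilo L=echo R=bravo all differ -> CONFLICT
i=1: L=bravo, R=hotel=BASE -> take LEFT -> bravo
i=2: L=bravo R=bravo -> agree -> bravo
i=3: L=bravo R=bravo -> agree -> bravo
i=4: L=delta R=delta -> agree -> delta
i=5: L=echo=BASE, R=kilo -> take RIGHT -> kilo
Index 3 -> bravo

Answer: bravo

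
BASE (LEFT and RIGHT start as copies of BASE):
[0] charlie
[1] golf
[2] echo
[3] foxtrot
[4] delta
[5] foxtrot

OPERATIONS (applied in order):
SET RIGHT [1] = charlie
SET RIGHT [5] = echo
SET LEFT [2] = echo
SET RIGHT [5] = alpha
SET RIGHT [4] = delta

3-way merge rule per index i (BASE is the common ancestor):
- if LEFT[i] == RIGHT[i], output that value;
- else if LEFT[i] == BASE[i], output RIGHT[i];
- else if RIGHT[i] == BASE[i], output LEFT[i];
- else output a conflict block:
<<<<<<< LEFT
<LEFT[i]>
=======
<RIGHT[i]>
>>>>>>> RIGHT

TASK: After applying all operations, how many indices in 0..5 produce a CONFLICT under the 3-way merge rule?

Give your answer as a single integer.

Answer: 0

Derivation:
Final LEFT:  [charlie, golf, echo, foxtrot, delta, foxtrot]
Final RIGHT: [charlie, charlie, echo, foxtrot, delta, alpha]
i=0: L=charlie R=charlie -> agree -> charlie
i=1: L=golf=BASE, R=charlie -> take RIGHT -> charlie
i=2: L=echo R=echo -> agree -> echo
i=3: L=foxtrot R=foxtrot -> agree -> foxtrot
i=4: L=delta R=delta -> agree -> delta
i=5: L=foxtrot=BASE, R=alpha -> take RIGHT -> alpha
Conflict count: 0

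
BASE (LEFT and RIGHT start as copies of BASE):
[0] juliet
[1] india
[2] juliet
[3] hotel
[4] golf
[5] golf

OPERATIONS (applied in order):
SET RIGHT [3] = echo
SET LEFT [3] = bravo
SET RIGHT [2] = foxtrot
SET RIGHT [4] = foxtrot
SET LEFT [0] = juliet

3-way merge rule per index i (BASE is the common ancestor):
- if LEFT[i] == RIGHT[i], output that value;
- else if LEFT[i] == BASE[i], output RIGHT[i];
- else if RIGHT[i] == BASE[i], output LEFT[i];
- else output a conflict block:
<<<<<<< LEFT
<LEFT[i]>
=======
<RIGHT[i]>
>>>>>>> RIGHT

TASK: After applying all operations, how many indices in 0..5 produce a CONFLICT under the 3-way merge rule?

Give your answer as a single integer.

Answer: 1

Derivation:
Final LEFT:  [juliet, india, juliet, bravo, golf, golf]
Final RIGHT: [juliet, india, foxtrot, echo, foxtrot, golf]
i=0: L=juliet R=juliet -> agree -> juliet
i=1: L=india R=india -> agree -> india
i=2: L=juliet=BASE, R=foxtrot -> take RIGHT -> foxtrot
i=3: BASE=hotel L=bravo R=echo all differ -> CONFLICT
i=4: L=golf=BASE, R=foxtrot -> take RIGHT -> foxtrot
i=5: L=golf R=golf -> agree -> golf
Conflict count: 1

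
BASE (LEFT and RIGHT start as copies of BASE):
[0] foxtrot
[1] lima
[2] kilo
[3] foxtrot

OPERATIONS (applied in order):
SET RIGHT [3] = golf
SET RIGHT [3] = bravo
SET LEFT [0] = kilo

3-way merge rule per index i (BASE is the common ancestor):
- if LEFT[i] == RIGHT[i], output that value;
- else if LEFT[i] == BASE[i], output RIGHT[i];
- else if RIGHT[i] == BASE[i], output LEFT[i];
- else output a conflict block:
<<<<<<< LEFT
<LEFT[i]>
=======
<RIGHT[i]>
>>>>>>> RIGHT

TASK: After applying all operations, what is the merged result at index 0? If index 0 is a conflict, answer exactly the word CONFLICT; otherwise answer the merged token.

Final LEFT:  [kilo, lima, kilo, foxtrot]
Final RIGHT: [foxtrot, lima, kilo, bravo]
i=0: L=kilo, R=foxtrot=BASE -> take LEFT -> kilo
i=1: L=lima R=lima -> agree -> lima
i=2: L=kilo R=kilo -> agree -> kilo
i=3: L=foxtrot=BASE, R=bravo -> take RIGHT -> bravo
Index 0 -> kilo

Answer: kilo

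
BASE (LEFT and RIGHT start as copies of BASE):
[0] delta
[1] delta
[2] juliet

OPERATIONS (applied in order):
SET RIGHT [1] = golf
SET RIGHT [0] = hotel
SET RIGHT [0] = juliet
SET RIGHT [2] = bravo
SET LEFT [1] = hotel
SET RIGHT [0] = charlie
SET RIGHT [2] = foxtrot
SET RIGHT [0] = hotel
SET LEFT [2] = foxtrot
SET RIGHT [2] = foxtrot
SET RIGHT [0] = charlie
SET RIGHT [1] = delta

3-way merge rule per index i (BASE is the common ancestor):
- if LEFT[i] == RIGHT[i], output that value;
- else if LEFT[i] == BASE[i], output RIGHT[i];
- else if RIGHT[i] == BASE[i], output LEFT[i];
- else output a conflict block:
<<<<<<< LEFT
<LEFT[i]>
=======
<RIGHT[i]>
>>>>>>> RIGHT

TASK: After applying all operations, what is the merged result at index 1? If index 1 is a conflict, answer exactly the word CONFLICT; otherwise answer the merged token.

Final LEFT:  [delta, hotel, foxtrot]
Final RIGHT: [charlie, delta, foxtrot]
i=0: L=delta=BASE, R=charlie -> take RIGHT -> charlie
i=1: L=hotel, R=delta=BASE -> take LEFT -> hotel
i=2: L=foxtrot R=foxtrot -> agree -> foxtrot
Index 1 -> hotel

Answer: hotel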